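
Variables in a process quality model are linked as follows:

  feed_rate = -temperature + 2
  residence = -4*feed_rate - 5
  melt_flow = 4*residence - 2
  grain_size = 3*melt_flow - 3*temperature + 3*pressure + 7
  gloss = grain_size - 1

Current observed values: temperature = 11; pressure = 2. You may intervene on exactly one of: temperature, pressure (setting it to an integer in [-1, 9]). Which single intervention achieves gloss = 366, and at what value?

set pressure = 9

Intervening on temperature: gloss = 45*temperature - 150. Reaching 366 requires temperature = 172/15, not an integer.
Intervening on pressure: with other inputs at their observed values, gloss = 3*pressure + 339. Solving for 366 gives pressure = 9, within [-1, 9].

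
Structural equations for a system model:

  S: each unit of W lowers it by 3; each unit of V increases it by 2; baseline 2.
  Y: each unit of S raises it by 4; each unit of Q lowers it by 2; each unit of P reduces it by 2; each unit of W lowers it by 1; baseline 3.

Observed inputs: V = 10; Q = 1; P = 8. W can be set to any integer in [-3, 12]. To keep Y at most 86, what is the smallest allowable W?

W = -1

Substituting into the S equation gives S = -3*W + 22.
Y becomes -13*W + 73.
Require -13*W + 73 ≤ 86, so W ≥ -1.
The smallest integer in [-3, 12] satisfying this is -1.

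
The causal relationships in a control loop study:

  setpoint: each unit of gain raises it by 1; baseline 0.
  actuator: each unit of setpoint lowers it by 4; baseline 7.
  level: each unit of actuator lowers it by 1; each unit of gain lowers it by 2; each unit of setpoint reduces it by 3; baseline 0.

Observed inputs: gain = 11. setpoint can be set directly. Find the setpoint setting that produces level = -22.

Intervening on setpoint fixes its value directly, overriding its dependence on gain.
Substituting into the level equation gives level = setpoint - 29.
Solve setpoint - 29 = -22: setpoint = (-22 + 29) / 1 = 7.

setpoint = 7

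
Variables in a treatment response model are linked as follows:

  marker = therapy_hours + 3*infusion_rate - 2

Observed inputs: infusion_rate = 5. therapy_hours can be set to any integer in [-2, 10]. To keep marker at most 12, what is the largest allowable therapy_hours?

therapy_hours = -1

Substituting into the marker equation gives marker = therapy_hours + 13.
Require therapy_hours + 13 ≤ 12, so therapy_hours ≤ -1.
The largest integer in [-2, 10] satisfying this is -1.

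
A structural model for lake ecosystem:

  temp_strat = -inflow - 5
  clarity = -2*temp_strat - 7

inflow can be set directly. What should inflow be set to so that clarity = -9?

Substituting into the clarity equation gives clarity = 2*inflow + 3.
Solve 2*inflow + 3 = -9: inflow = (-9 - 3) / 2 = -6.

inflow = -6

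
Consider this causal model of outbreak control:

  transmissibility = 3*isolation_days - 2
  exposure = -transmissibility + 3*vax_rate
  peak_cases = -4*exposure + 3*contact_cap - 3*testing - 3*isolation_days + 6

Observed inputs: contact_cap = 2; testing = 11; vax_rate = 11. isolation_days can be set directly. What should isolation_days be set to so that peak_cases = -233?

Substituting into the exposure equation gives exposure = -3*isolation_days + 35.
Substituting into the peak_cases equation gives peak_cases = 9*isolation_days - 161.
Solve 9*isolation_days - 161 = -233: isolation_days = (-233 + 161) / 9 = -8.

isolation_days = -8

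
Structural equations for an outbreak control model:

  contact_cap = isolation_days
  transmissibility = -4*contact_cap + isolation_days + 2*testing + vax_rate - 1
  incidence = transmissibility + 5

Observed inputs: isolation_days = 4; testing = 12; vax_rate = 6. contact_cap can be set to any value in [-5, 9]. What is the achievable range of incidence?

Intervening on contact_cap fixes its value directly, overriding its dependence on isolation_days.
Substituting into the transmissibility equation gives transmissibility = -4*contact_cap + 33.
Substituting into the incidence equation gives incidence = -4*contact_cap + 38.
Linear in contact_cap, so extremes are at the endpoints: contact_cap = -5 gives incidence = 58; contact_cap = 9 gives incidence = 2.

2 to 58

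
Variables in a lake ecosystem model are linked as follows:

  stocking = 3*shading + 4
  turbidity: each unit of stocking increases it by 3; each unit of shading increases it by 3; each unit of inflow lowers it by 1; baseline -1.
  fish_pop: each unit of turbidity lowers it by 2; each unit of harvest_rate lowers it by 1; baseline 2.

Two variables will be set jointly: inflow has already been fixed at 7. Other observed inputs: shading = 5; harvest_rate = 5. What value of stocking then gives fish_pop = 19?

stocking = -6

With inflow held at 7:
Intervening on stocking fixes its value directly, overriding its dependence on shading.
Substituting into the turbidity equation gives turbidity = 3*stocking + 7.
Substituting into the fish_pop equation gives fish_pop = -6*stocking - 17.
Solve -6*stocking - 17 = 19: stocking = (19 + 17) / -6 = -6.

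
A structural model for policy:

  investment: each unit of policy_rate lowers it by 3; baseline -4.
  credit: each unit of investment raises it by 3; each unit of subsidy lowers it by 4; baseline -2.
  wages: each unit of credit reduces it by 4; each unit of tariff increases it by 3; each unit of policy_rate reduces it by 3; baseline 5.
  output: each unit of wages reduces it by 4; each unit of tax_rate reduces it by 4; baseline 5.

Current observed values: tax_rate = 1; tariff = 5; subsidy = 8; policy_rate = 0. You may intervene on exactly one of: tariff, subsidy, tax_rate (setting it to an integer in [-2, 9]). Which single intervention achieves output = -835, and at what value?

Intervening on tariff: output = -12*tariff - 755. Reaching -835 requires tariff = 20/3, not an integer.
Intervening on subsidy: output = -64*subsidy - 303. Reaching -835 requires subsidy = 133/16, not an integer.
Intervening on tax_rate: with other inputs at their observed values, output = -4*tax_rate - 811. Solving for -835 gives tax_rate = 6, within [-2, 9].

set tax_rate = 6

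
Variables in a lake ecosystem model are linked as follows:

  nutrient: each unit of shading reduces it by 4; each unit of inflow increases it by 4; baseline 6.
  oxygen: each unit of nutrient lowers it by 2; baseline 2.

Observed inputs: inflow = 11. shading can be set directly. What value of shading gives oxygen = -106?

Substituting into the nutrient equation gives nutrient = -4*shading + 50.
oxygen becomes 8*shading - 98.
Solve 8*shading - 98 = -106: shading = (-106 + 98) / 8 = -1.

shading = -1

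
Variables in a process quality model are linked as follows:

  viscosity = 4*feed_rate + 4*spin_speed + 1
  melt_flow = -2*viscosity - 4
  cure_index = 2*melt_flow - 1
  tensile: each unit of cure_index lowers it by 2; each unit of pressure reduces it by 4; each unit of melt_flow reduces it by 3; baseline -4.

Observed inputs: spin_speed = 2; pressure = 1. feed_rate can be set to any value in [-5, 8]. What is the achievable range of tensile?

-132 to 596

Substituting into the viscosity equation gives viscosity = 4*feed_rate + 9.
So melt_flow = -8*feed_rate - 22.
Substituting into the cure_index equation gives cure_index = -16*feed_rate - 45.
So tensile = 56*feed_rate + 148.
Linear in feed_rate, so extremes are at the endpoints: feed_rate = -5 gives tensile = -132; feed_rate = 8 gives tensile = 596.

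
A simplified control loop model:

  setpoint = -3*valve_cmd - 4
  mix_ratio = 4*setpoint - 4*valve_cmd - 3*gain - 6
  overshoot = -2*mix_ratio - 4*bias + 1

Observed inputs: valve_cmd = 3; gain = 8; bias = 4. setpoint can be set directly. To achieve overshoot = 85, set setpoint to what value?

Intervening on setpoint fixes its value directly, overriding its dependence on valve_cmd.
Substituting into the mix_ratio equation gives mix_ratio = 4*setpoint - 42.
Substituting into the overshoot equation gives overshoot = -8*setpoint + 69.
Solve -8*setpoint + 69 = 85: setpoint = (85 - 69) / -8 = -2.

setpoint = -2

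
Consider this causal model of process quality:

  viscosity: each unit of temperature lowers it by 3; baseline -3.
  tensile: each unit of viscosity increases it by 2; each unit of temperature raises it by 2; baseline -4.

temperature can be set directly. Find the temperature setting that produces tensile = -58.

Substituting into the tensile equation gives tensile = -4*temperature - 10.
Solve -4*temperature - 10 = -58: temperature = (-58 + 10) / -4 = 12.

temperature = 12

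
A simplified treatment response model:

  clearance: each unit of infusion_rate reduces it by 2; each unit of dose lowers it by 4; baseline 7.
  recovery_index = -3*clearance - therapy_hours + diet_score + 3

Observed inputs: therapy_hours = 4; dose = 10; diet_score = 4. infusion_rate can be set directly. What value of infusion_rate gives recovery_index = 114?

infusion_rate = 2

Substituting into the clearance equation gives clearance = -2*infusion_rate - 33.
This gives recovery_index = 6*infusion_rate + 102.
Solve 6*infusion_rate + 102 = 114: infusion_rate = (114 - 102) / 6 = 2.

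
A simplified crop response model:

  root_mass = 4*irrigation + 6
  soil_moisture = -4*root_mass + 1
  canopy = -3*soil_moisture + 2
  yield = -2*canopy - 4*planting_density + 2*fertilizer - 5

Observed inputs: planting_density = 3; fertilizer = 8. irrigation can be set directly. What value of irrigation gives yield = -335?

Substituting into the soil_moisture equation gives soil_moisture = -16*irrigation - 23.
Substituting into the canopy equation gives canopy = 48*irrigation + 71.
yield becomes -96*irrigation - 143.
Solve -96*irrigation - 143 = -335: irrigation = (-335 + 143) / -96 = 2.

irrigation = 2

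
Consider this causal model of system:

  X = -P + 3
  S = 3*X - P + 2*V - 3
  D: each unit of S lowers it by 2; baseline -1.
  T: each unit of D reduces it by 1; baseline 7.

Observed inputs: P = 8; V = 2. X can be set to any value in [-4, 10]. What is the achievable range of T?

-30 to 54

Intervening on X fixes its value directly, overriding its dependence on P.
Substituting into the S equation gives S = 3*X - 7.
Substituting into the D equation gives D = -6*X + 13.
So T = 6*X - 6.
Linear in X, so extremes are at the endpoints: X = -4 gives T = -30; X = 10 gives T = 54.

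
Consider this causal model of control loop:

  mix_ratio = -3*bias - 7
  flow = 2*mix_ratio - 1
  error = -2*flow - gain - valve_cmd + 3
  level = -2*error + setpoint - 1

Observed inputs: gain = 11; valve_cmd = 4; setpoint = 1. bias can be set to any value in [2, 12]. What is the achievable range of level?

Substituting into the flow equation gives flow = -6*bias - 15.
Substituting into the error equation gives error = 12*bias + 18.
So level = -24*bias - 36.
Linear in bias, so extremes are at the endpoints: bias = 2 gives level = -84; bias = 12 gives level = -324.

-324 to -84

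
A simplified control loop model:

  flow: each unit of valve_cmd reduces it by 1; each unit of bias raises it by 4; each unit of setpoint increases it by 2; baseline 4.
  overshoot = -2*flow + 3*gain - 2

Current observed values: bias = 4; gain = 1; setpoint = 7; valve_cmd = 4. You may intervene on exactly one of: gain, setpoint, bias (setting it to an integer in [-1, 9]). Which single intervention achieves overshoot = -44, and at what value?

Intervening on gain: with other inputs at their observed values, overshoot = 3*gain - 62. Solving for -44 gives gain = 6, within [-1, 9].
Intervening on setpoint: overshoot = -4*setpoint - 31. Reaching -44 requires setpoint = 13/4, not an integer.
Intervening on bias: overshoot = -8*bias - 27. Reaching -44 requires bias = 17/8, not an integer.

set gain = 6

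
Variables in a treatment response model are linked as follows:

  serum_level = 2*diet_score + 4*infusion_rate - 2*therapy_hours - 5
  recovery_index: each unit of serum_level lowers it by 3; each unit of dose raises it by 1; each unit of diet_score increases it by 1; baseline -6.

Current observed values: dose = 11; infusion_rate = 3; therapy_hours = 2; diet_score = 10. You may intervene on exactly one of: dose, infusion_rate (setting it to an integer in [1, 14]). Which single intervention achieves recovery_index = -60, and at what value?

set dose = 5

Intervening on dose: with other inputs at their observed values, recovery_index = dose - 65. Solving for -60 gives dose = 5, within [1, 14].
Intervening on infusion_rate: recovery_index = -12*infusion_rate - 18. Reaching -60 requires infusion_rate = 7/2, not an integer.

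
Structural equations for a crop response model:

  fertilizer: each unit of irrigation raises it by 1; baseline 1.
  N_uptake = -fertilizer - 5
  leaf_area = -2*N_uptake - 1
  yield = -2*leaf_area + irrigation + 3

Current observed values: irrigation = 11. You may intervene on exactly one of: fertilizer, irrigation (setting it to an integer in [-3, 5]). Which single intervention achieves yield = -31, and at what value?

set irrigation = 4

Intervening on fertilizer: yield = -4*fertilizer - 4. Reaching -31 requires fertilizer = 27/4, not an integer.
Intervening on irrigation: with other inputs at their observed values, yield = -3*irrigation - 19. Solving for -31 gives irrigation = 4, within [-3, 5].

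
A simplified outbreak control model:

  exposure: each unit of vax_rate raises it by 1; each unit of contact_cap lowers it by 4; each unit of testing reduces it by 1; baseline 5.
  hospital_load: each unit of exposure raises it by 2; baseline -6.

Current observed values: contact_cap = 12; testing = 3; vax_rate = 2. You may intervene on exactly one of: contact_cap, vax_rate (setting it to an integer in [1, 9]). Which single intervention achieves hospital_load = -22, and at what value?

Intervening on contact_cap: with other inputs at their observed values, hospital_load = -8*contact_cap + 2. Solving for -22 gives contact_cap = 3, within [1, 9].
Intervening on vax_rate: hospital_load = 2*vax_rate - 98. Reaching -22 requires vax_rate = 38, outside [1, 9].

set contact_cap = 3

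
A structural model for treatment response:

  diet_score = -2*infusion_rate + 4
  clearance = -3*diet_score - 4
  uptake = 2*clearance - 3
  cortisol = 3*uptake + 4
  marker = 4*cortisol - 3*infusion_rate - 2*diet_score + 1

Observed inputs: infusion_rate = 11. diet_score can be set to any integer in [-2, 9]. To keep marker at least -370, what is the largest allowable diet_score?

diet_score = 3

Intervening on diet_score fixes its value directly, overriding its dependence on infusion_rate.
Substituting into the uptake equation gives uptake = -6*diet_score - 11.
Substituting into the cortisol equation gives cortisol = -18*diet_score - 29.
Substituting into the marker equation gives marker = -74*diet_score - 148.
Require -74*diet_score - 148 ≥ -370, so diet_score ≤ 3.
The largest integer in [-2, 9] satisfying this is 3.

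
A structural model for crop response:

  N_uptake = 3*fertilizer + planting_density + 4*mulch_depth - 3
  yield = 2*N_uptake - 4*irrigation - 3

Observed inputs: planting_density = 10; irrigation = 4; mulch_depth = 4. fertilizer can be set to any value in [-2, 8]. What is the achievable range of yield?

15 to 75

Substituting into the N_uptake equation gives N_uptake = 3*fertilizer + 23.
Substituting into the yield equation gives yield = 6*fertilizer + 27.
Linear in fertilizer, so extremes are at the endpoints: fertilizer = -2 gives yield = 15; fertilizer = 8 gives yield = 75.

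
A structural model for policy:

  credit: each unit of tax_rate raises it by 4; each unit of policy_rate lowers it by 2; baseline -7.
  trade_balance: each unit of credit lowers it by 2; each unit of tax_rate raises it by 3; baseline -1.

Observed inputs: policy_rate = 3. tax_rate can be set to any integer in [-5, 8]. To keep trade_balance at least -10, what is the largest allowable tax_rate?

tax_rate = 7

Substituting into the credit equation gives credit = 4*tax_rate - 13.
trade_balance becomes -5*tax_rate + 25.
Require -5*tax_rate + 25 ≥ -10, so tax_rate ≤ 7.
The largest integer in [-5, 8] satisfying this is 7.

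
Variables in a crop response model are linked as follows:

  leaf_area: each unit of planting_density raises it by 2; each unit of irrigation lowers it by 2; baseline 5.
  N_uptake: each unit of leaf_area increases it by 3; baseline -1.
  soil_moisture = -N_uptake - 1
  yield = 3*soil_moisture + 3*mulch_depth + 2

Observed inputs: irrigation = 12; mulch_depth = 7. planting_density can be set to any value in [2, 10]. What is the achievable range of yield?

14 to 158

Substituting into the leaf_area equation gives leaf_area = 2*planting_density - 19.
N_uptake becomes 6*planting_density - 58.
soil_moisture becomes -6*planting_density + 57.
So yield = -18*planting_density + 194.
Linear in planting_density, so extremes are at the endpoints: planting_density = 2 gives yield = 158; planting_density = 10 gives yield = 14.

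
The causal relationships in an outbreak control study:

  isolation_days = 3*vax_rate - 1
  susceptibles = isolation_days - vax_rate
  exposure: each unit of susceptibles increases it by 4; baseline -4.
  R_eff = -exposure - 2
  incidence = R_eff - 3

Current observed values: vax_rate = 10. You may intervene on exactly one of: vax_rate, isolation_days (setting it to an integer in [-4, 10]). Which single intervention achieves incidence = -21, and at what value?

set vax_rate = 3

Intervening on vax_rate: with other inputs at their observed values, incidence = -8*vax_rate + 3. Solving for -21 gives vax_rate = 3, within [-4, 10].
Intervening on isolation_days: incidence = -4*isolation_days + 39. Reaching -21 requires isolation_days = 15, outside [-4, 10].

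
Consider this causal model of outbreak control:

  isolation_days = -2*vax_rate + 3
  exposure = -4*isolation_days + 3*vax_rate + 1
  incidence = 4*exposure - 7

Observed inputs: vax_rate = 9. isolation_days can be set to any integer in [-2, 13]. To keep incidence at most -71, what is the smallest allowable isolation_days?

isolation_days = 11

Intervening on isolation_days fixes its value directly, overriding its dependence on vax_rate.
Substituting into the exposure equation gives exposure = -4*isolation_days + 28.
Substituting into the incidence equation gives incidence = -16*isolation_days + 105.
Require -16*isolation_days + 105 ≤ -71, so isolation_days ≥ 11.
The smallest integer in [-2, 13] satisfying this is 11.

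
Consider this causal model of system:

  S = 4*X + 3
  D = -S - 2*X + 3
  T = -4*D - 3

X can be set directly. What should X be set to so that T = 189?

X = 8

Substituting into the D equation gives D = -6*X.
This gives T = 24*X - 3.
Solve 24*X - 3 = 189: X = (189 + 3) / 24 = 8.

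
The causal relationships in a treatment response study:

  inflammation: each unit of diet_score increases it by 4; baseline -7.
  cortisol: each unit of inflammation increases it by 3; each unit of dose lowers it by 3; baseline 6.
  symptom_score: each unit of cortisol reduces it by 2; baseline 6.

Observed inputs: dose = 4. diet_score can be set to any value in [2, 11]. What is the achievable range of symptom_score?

-204 to 12

Substituting into the cortisol equation gives cortisol = 12*diet_score - 27.
Substituting into the symptom_score equation gives symptom_score = -24*diet_score + 60.
Linear in diet_score, so extremes are at the endpoints: diet_score = 2 gives symptom_score = 12; diet_score = 11 gives symptom_score = -204.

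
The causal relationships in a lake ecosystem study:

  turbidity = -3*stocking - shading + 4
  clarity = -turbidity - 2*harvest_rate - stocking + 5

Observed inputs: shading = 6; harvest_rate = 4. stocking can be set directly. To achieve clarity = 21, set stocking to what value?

stocking = 11

Substituting into the turbidity equation gives turbidity = -3*stocking - 2.
Substituting into the clarity equation gives clarity = 2*stocking - 1.
Solve 2*stocking - 1 = 21: stocking = (21 + 1) / 2 = 11.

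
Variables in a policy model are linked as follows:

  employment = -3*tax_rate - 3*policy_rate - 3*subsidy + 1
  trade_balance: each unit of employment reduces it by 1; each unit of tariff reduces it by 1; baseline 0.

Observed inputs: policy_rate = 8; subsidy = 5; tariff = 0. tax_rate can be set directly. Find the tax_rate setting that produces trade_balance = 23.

Substituting into the employment equation gives employment = -3*tax_rate - 38.
trade_balance becomes 3*tax_rate + 38.
Solve 3*tax_rate + 38 = 23: tax_rate = (23 - 38) / 3 = -5.

tax_rate = -5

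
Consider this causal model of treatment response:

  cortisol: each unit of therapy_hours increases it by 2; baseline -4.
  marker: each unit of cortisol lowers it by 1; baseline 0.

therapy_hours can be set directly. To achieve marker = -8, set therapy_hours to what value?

Substituting into the marker equation gives marker = -2*therapy_hours + 4.
Solve -2*therapy_hours + 4 = -8: therapy_hours = (-8 - 4) / -2 = 6.

therapy_hours = 6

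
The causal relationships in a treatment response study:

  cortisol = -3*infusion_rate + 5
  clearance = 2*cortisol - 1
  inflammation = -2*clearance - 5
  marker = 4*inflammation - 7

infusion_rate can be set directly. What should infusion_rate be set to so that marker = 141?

infusion_rate = 5

Substituting into the clearance equation gives clearance = -6*infusion_rate + 9.
Substituting into the inflammation equation gives inflammation = 12*infusion_rate - 23.
So marker = 48*infusion_rate - 99.
Solve 48*infusion_rate - 99 = 141: infusion_rate = (141 + 99) / 48 = 5.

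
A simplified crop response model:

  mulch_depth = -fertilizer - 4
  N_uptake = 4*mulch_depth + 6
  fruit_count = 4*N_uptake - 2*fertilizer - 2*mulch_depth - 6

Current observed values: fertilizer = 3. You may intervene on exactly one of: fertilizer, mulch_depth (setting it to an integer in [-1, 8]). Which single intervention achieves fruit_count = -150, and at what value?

Intervening on fertilizer: with other inputs at their observed values, fruit_count = -16*fertilizer - 38. Solving for -150 gives fertilizer = 7, within [-1, 8].
Intervening on mulch_depth: fruit_count = 14*mulch_depth + 12. Reaching -150 requires mulch_depth = -81/7, not an integer.

set fertilizer = 7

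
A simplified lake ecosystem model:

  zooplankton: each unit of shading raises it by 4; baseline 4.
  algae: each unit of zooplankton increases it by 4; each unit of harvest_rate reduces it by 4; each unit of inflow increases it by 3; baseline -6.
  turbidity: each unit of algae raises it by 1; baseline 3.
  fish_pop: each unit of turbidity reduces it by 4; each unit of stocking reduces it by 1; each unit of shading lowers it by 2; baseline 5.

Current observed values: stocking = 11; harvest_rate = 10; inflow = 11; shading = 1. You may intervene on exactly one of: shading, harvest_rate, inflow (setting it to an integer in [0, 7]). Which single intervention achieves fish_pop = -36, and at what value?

Intervening on shading: fish_pop = -66*shading - 30. Reaching -36 requires shading = 1/11, not an integer.
Intervening on harvest_rate: fish_pop = 16*harvest_rate - 256. Reaching -36 requires harvest_rate = 55/4, not an integer.
Intervening on inflow: with other inputs at their observed values, fish_pop = -12*inflow + 36. Solving for -36 gives inflow = 6, within [0, 7].

set inflow = 6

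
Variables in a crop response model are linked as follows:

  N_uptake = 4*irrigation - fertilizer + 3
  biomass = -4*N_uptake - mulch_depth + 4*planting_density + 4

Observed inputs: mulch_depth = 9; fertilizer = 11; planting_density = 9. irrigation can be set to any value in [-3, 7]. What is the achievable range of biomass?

-49 to 111

Substituting into the N_uptake equation gives N_uptake = 4*irrigation - 8.
biomass becomes -16*irrigation + 63.
Linear in irrigation, so extremes are at the endpoints: irrigation = -3 gives biomass = 111; irrigation = 7 gives biomass = -49.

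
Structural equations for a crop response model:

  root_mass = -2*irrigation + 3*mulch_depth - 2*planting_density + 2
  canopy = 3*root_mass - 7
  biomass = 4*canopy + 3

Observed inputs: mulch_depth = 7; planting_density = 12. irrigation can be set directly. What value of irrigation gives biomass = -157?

Substituting into the root_mass equation gives root_mass = -2*irrigation - 1.
canopy becomes -6*irrigation - 10.
This gives biomass = -24*irrigation - 37.
Solve -24*irrigation - 37 = -157: irrigation = (-157 + 37) / -24 = 5.

irrigation = 5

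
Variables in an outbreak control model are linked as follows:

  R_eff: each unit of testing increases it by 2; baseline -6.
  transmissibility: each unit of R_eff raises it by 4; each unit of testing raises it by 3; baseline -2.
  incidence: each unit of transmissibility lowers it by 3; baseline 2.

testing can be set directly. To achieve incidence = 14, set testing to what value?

testing = 2

Substituting into the transmissibility equation gives transmissibility = 11*testing - 26.
incidence becomes -33*testing + 80.
Solve -33*testing + 80 = 14: testing = (14 - 80) / -33 = 2.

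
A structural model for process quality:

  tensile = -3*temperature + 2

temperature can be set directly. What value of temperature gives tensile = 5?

temperature = -1

Solve -3*temperature + 2 = 5: temperature = (5 - 2) / -3 = -1.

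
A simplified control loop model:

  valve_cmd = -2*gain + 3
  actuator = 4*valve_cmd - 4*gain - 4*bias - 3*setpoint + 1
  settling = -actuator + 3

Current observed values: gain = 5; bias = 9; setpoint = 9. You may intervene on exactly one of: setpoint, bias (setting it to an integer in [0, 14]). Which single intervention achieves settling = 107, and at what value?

set setpoint = 7

Intervening on setpoint: with other inputs at their observed values, settling = 3*setpoint + 86. Solving for 107 gives setpoint = 7, within [0, 14].
Intervening on bias: settling = 4*bias + 77. Reaching 107 requires bias = 15/2, not an integer.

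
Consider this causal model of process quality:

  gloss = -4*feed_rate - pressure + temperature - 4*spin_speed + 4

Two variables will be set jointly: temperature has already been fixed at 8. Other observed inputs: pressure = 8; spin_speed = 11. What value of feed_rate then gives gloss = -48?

With temperature held at 8:
Substituting into the gloss equation gives gloss = -4*feed_rate - 40.
Solve -4*feed_rate - 40 = -48: feed_rate = (-48 + 40) / -4 = 2.

feed_rate = 2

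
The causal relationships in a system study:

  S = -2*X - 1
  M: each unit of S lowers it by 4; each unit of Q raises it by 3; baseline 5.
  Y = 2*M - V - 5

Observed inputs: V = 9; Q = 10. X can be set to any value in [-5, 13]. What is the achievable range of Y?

-16 to 272

Substituting into the M equation gives M = 8*X + 39.
Substituting into the Y equation gives Y = 16*X + 64.
Linear in X, so extremes are at the endpoints: X = -5 gives Y = -16; X = 13 gives Y = 272.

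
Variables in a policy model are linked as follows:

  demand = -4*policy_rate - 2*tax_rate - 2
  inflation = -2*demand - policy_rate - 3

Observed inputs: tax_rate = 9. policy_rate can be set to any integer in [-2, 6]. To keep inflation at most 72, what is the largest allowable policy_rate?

policy_rate = 5

Substituting into the demand equation gives demand = -4*policy_rate - 20.
Substituting into the inflation equation gives inflation = 7*policy_rate + 37.
Require 7*policy_rate + 37 ≤ 72, so policy_rate ≤ 5.
The largest integer in [-2, 6] satisfying this is 5.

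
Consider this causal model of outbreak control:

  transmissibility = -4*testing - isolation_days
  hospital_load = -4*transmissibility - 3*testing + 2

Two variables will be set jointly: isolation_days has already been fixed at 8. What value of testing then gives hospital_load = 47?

With isolation_days held at 8:
Substituting into the transmissibility equation gives transmissibility = -4*testing - 8.
So hospital_load = 13*testing + 34.
Solve 13*testing + 34 = 47: testing = (47 - 34) / 13 = 1.

testing = 1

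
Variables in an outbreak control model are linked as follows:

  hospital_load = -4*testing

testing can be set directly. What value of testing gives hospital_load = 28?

Solve -4*testing = 28: testing = 28 / -4 = -7.

testing = -7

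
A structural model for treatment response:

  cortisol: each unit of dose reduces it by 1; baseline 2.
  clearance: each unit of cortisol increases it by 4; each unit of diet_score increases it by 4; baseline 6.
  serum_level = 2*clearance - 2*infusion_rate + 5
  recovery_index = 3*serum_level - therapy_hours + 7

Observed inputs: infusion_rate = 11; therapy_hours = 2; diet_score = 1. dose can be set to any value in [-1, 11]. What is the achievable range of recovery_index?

Substituting into the clearance equation gives clearance = -4*dose + 18.
This gives serum_level = -8*dose + 19.
Substituting into the recovery_index equation gives recovery_index = -24*dose + 62.
Linear in dose, so extremes are at the endpoints: dose = -1 gives recovery_index = 86; dose = 11 gives recovery_index = -202.

-202 to 86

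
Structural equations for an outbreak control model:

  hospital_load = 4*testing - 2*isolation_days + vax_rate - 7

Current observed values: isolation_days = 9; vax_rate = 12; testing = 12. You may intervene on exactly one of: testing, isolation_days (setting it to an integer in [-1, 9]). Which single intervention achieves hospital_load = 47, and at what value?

Intervening on testing: hospital_load = 4*testing - 13. Reaching 47 requires testing = 15, outside [-1, 9].
Intervening on isolation_days: with other inputs at their observed values, hospital_load = -2*isolation_days + 53. Solving for 47 gives isolation_days = 3, within [-1, 9].

set isolation_days = 3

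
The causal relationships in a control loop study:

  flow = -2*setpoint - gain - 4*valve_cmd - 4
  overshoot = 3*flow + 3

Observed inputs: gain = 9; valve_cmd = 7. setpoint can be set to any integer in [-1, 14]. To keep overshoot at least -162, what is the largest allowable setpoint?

setpoint = 7

Substituting into the flow equation gives flow = -2*setpoint - 41.
This gives overshoot = -6*setpoint - 120.
Require -6*setpoint - 120 ≥ -162, so setpoint ≤ 7.
The largest integer in [-1, 14] satisfying this is 7.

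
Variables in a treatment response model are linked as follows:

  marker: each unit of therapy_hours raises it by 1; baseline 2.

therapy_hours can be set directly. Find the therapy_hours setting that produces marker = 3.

therapy_hours = 1

Solve therapy_hours + 2 = 3: therapy_hours = (3 - 2) / 1 = 1.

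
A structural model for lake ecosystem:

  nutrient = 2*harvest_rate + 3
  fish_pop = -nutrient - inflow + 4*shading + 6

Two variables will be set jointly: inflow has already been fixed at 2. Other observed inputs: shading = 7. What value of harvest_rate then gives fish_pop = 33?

With inflow held at 2:
Substituting into the fish_pop equation gives fish_pop = -2*harvest_rate + 29.
Solve -2*harvest_rate + 29 = 33: harvest_rate = (33 - 29) / -2 = -2.

harvest_rate = -2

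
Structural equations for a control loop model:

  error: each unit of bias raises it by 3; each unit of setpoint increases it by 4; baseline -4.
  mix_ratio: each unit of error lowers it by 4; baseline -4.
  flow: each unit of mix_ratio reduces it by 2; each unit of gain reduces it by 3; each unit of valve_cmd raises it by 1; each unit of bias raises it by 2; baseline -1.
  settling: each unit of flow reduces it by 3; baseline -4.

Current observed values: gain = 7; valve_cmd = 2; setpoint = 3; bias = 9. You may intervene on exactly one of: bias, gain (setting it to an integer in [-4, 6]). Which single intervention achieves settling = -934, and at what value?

Intervening on bias: settling = -78*bias - 160. Reaching -934 requires bias = 129/13, not an integer.
Intervening on gain: with other inputs at their observed values, settling = 9*gain - 925. Solving for -934 gives gain = -1, within [-4, 6].

set gain = -1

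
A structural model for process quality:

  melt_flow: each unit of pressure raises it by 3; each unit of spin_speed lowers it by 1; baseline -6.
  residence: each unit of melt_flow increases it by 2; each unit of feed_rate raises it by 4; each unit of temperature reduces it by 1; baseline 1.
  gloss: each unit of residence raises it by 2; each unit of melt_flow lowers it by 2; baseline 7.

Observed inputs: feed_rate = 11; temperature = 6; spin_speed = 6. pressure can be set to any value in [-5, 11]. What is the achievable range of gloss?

31 to 127

Substituting into the melt_flow equation gives melt_flow = 3*pressure - 12.
So residence = 6*pressure + 15.
gloss becomes 6*pressure + 61.
Linear in pressure, so extremes are at the endpoints: pressure = -5 gives gloss = 31; pressure = 11 gives gloss = 127.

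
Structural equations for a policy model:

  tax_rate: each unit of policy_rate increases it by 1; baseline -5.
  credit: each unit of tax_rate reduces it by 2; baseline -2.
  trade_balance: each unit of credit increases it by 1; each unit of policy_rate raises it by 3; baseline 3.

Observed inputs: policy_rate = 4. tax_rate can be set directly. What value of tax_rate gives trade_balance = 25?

tax_rate = -6

Intervening on tax_rate fixes its value directly, overriding its dependence on policy_rate.
Substituting into the trade_balance equation gives trade_balance = -2*tax_rate + 13.
Solve -2*tax_rate + 13 = 25: tax_rate = (25 - 13) / -2 = -6.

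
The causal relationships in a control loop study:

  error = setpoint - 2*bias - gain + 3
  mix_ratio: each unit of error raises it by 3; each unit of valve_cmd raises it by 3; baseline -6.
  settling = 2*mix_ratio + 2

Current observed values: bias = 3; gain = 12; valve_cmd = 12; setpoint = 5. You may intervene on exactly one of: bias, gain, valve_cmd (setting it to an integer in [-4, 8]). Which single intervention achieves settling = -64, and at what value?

set valve_cmd = 1

Intervening on bias: settling = -12*bias + 38. Reaching -64 requires bias = 17/2, not an integer.
Intervening on gain: settling = -6*gain + 74. Reaching -64 requires gain = 23, outside [-4, 8].
Intervening on valve_cmd: with other inputs at their observed values, settling = 6*valve_cmd - 70. Solving for -64 gives valve_cmd = 1, within [-4, 8].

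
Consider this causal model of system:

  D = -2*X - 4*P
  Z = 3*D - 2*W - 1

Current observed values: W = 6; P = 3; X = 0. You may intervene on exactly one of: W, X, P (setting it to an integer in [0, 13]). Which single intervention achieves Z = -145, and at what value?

set P = 11

Intervening on W: Z = -2*W - 37. Reaching -145 requires W = 54, outside [0, 13].
Intervening on X: Z = -6*X - 49. Reaching -145 requires X = 16, outside [0, 13].
Intervening on P: with other inputs at their observed values, Z = -12*P - 13. Solving for -145 gives P = 11, within [0, 13].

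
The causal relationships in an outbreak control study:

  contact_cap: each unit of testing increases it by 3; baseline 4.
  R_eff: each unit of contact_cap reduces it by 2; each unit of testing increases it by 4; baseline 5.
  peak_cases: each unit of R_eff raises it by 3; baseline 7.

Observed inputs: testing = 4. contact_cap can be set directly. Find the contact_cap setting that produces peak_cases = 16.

Intervening on contact_cap fixes its value directly, overriding its dependence on testing.
Substituting into the R_eff equation gives R_eff = -2*contact_cap + 21.
Substituting into the peak_cases equation gives peak_cases = -6*contact_cap + 70.
Solve -6*contact_cap + 70 = 16: contact_cap = (16 - 70) / -6 = 9.

contact_cap = 9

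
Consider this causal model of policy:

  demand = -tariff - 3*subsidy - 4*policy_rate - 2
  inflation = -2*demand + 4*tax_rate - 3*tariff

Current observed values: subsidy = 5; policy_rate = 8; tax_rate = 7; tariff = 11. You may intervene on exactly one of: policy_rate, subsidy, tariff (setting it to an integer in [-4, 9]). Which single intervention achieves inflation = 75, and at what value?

set policy_rate = 3

Intervening on policy_rate: with other inputs at their observed values, inflation = 8*policy_rate + 51. Solving for 75 gives policy_rate = 3, within [-4, 9].
Intervening on subsidy: inflation = 6*subsidy + 85. Reaching 75 requires subsidy = -5/3, not an integer.
Intervening on tariff: inflation = -tariff + 126. Reaching 75 requires tariff = 51, outside [-4, 9].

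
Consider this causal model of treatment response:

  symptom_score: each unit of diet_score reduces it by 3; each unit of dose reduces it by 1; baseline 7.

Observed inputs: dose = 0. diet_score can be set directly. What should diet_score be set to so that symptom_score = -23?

diet_score = 10

Substituting into the symptom_score equation gives symptom_score = -3*diet_score + 7.
Solve -3*diet_score + 7 = -23: diet_score = (-23 - 7) / -3 = 10.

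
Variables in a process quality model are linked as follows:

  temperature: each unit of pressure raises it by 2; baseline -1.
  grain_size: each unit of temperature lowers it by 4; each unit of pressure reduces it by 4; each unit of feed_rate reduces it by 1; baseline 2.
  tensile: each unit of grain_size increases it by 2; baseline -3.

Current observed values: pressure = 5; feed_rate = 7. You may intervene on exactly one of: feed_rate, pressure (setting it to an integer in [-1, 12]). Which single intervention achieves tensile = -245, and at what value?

set pressure = 10

Intervening on feed_rate: tensile = -2*feed_rate - 111. Reaching -245 requires feed_rate = 67, outside [-1, 12].
Intervening on pressure: with other inputs at their observed values, tensile = -24*pressure - 5. Solving for -245 gives pressure = 10, within [-1, 12].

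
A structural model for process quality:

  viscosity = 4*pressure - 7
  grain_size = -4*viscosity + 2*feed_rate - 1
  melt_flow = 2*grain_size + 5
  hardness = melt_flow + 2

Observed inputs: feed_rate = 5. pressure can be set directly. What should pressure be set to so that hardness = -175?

Substituting into the grain_size equation gives grain_size = -16*pressure + 37.
This gives melt_flow = -32*pressure + 79.
Substituting into the hardness equation gives hardness = -32*pressure + 81.
Solve -32*pressure + 81 = -175: pressure = (-175 - 81) / -32 = 8.

pressure = 8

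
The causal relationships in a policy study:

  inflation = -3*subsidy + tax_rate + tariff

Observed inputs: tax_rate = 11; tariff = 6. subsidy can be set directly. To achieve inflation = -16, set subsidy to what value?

subsidy = 11

Substituting into the inflation equation gives inflation = -3*subsidy + 17.
Solve -3*subsidy + 17 = -16: subsidy = (-16 - 17) / -3 = 11.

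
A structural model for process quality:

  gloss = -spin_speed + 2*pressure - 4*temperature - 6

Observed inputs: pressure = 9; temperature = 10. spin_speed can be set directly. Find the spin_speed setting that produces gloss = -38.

spin_speed = 10

Substituting into the gloss equation gives gloss = -spin_speed - 28.
Solve -spin_speed - 28 = -38: spin_speed = (-38 + 28) / -1 = 10.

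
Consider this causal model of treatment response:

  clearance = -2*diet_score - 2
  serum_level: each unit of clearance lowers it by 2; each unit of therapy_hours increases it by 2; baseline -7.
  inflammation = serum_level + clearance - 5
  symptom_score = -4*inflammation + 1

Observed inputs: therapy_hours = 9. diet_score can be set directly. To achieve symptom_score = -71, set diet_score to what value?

Substituting into the serum_level equation gives serum_level = 4*diet_score + 15.
Substituting into the inflammation equation gives inflammation = 2*diet_score + 8.
Substituting into the symptom_score equation gives symptom_score = -8*diet_score - 31.
Solve -8*diet_score - 31 = -71: diet_score = (-71 + 31) / -8 = 5.

diet_score = 5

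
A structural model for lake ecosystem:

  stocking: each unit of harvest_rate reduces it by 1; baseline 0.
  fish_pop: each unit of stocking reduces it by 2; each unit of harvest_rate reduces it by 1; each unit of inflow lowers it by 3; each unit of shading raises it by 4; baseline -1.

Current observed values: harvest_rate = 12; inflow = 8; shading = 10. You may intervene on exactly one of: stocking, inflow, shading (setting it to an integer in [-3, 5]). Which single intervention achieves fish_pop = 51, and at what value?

Intervening on stocking: fish_pop = -2*stocking + 3. Reaching 51 requires stocking = -24, outside [-3, 5].
Intervening on inflow: with other inputs at their observed values, fish_pop = -3*inflow + 51. Solving for 51 gives inflow = 0, within [-3, 5].
Intervening on shading: fish_pop = 4*shading - 13. Reaching 51 requires shading = 16, outside [-3, 5].

set inflow = 0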